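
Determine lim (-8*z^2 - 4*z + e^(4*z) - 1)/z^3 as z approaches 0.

32/3

Direct substitution gives 0/0.
Apply L'Hôpital: lim (-16*z + 4*e^(4*z) - 4)/(3*z^2), still 0/0.
Apply L'Hôpital: lim (16*e^(4*z) - 16)/(6*z), still 0/0.
After 3 applications of L'Hôpital's rule the quotient is (64*e^(4*z))/(6); substituting z = 0 gives 32/3.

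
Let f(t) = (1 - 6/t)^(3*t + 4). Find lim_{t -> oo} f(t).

e^(-18)

The base → 1 and the exponent → ∞: a 1^∞ form.
Take logarithms: (3t + 4)·ln(1 - 6/t). Since ln(1+u) ~ u for small u, this behaves like (3t)·(-6/t) → -18.
So the limit is e^(-18).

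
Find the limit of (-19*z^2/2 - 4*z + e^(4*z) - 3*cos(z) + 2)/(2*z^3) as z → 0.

Substitution gives 0/0; apply L'Hôpital's rule 3 times.
After differentiating numerator and denominator 3 times the quotient is (64*e^(4*z) - 3*sin(z))/(12); at z = 0 this is 16/3.

16/3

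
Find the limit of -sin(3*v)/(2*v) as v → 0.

-3/2

Substitution gives 0/0.
Write it as (3/(-2))·sin(3v)/(3v); since sin(u)/u → 1, the limit is -3/2.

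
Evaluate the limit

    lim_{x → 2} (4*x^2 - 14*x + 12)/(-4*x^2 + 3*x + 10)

-2/13

Since x = 2 makes numerator and denominator zero, (x - 2) divides both.
Cancelling it gives (4*x - 6)/(-4*x - 5); now plug in x = 2 to get -2/13.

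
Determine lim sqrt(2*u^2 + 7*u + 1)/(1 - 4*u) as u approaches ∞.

For large |u|, √(2*u^2 + 7*u + 1) ≈ √2·|u| and the denominator ≈ -4u.
Since u → +∞, |u| = u, giving √2/(-4) = -√(2)/4.

-√(2)/4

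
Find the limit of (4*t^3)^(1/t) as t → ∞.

1

Base → ∞ and exponent → 0: an ∞^0 form.
Take logs: (1/t)·ln(4·t^3) = (ln 4 + 3·ln t)/t → 0.
So the limit is e^0 = 1.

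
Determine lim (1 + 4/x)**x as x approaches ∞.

The base → 1 and the exponent → ∞: a 1^∞ form.
Take logarithms: (x)·ln(1 + 4/x). Since ln(1+u) ~ u for small u, this behaves like (x)·(4/x) → 4.
So the limit is e^(4).

e^(4)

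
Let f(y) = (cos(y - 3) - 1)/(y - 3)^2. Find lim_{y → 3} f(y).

-1/2

Direct substitution gives 0/0.
Apply L'Hôpital: lim (-sin(y - 3))/(2*y - 6), still 0/0.
After 2 applications of L'Hôpital's rule the quotient is (-cos(y - 3))/(2); substituting y = 3 gives -1/2.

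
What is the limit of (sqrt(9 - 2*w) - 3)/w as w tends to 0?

A 0/0 form; rationalise with √(9 - 2w) + √9. This collapses the numerator to -2w, leaving -2/(√(9 - 2w) + √9) → -2/(2√9) = -1/3.

-1/3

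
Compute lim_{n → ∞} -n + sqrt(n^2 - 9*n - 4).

An ∞ − ∞ form. Rationalising with the conjugate, the difference becomes (-9n - 4) / (√(n^2 - 9*n - 4) + n).
For large n the denominator behaves like 2·n, so the quotient tends to -9/2 = -9/2.

-9/2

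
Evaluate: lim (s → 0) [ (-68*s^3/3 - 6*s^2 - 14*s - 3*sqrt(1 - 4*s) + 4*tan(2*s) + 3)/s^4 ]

30

Substitution gives 0/0 (the numerator vanishes to order 4).
Expand each term to order s^4: the coefficient of s^4 in -3·√(1 - 4s) is 30 and in 4·tan(2s) is 0.
Lower-order terms cancel with the polynomial part, so the numerator is (30)·s^4 + o(s^4), and the limit is (30)/(1) = 30.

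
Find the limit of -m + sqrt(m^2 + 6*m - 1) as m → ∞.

An ∞ − ∞ form. Rationalising with the conjugate, the difference becomes (6m - 1) / (√(m^2 + 6*m - 1) + m).
For large m the denominator behaves like 2·m, so the quotient tends to 6/2 = 3.

3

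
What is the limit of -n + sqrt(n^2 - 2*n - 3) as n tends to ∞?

-1

This has the form ∞ − ∞. Multiply and divide by the conjugate √(n^2 - 2*n - 3) + n.
That gives (-2n - 3) / (√(n^2 - 2*n - 3) + n).
Divide numerator and denominator by n: the limit is -2/(2·1) = -1.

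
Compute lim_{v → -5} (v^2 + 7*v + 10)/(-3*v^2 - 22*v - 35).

-3/8

Since v = -5 makes numerator and denominator zero, (v + 5) divides both.
Cancelling it gives (v + 2)/(-3*v - 7); now plug in v = -5 to get -3/8.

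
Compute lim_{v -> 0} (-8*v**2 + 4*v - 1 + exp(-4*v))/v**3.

-32/3

Direct substitution gives 0/0.
Apply L'Hôpital: lim (-16*v + 4 - 4*e^(-4*v))/(3*v^2), still 0/0.
Apply L'Hôpital: lim (-16 + 16*e^(-4*v))/(6*v), still 0/0.
After 3 applications of L'Hôpital's rule the quotient is (-64*e^(-4*v))/(6); substituting v = 0 gives -32/3.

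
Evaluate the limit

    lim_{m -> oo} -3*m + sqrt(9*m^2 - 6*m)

An ∞ − ∞ form. Rationalising with the conjugate, the difference becomes (-6m) / (√(9*m^2 - 6*m) + 3m).
For large m the denominator behaves like 2·3m, so the quotient tends to -6/6 = -1.

-1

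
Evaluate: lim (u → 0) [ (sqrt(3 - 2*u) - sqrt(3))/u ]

Substitution gives 0/0. Multiply numerator and denominator by the conjugate √(3 - 2u) + √3.
The numerator becomes (3 - 2u) − 3 = -2u, so the expression simplifies to -2/(√(3 - 2u) + √3).
Letting u → 0 gives -2/(2√3) = -√(3)/3.

-√(3)/3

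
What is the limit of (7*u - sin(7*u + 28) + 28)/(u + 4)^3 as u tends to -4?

343/6

Direct substitution gives 0/0.
Apply L'Hôpital: lim (7 - 7*cos(7*u + 28))/(3*(u + 4)^2), still 0/0.
Apply L'Hôpital: lim (49*sin(7*u + 28))/(6*u + 24), still 0/0.
After 3 applications of L'Hôpital's rule the quotient is (343*cos(7*u + 28))/(6); substituting u = -4 gives 343/6.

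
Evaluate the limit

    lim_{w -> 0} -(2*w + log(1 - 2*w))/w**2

2

Direct substitution gives 0/0.
Apply L'Hôpital: lim (2 - 2/(1 - 2*w))/(-2*w), still 0/0.
After 2 applications of L'Hôpital's rule the quotient is (-4/(1 - 2*w)^2)/(-2); substituting w = 0 gives 2.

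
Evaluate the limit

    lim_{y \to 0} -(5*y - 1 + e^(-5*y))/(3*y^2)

-25/6

Direct substitution gives 0/0.
Apply L'Hôpital: lim (5 - 5*e^(-5*y))/(-6*y), still 0/0.
After 2 applications of L'Hôpital's rule the quotient is (25*e^(-5*y))/(-6); substituting y = 0 gives -25/6.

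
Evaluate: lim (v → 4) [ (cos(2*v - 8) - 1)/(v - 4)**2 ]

-2

Direct substitution gives 0/0.
Apply L'Hôpital: lim (-2*sin(2*v - 8))/(2*v - 8), still 0/0.
After 2 applications of L'Hôpital's rule the quotient is (-4*cos(2*v - 8))/(2); substituting v = 4 gives -2.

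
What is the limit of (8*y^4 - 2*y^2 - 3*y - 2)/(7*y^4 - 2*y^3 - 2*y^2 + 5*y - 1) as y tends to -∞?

8/7

Numerator and denominator both have degree 4.
Dividing every term by y^4, all lower-order terms vanish and the limit is the ratio of leading coefficients, 8/(7) = 8/7.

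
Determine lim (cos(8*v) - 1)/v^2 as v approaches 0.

Direct substitution gives 0/0.
Apply L'Hôpital: lim (-8*sin(8*v))/(2*v), still 0/0.
After 2 applications of L'Hôpital's rule the quotient is (-64*cos(8*v))/(2); substituting v = 0 gives -32.

-32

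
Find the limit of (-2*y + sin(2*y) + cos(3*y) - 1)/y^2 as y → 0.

-9/2

Substitution gives 0/0; apply L'Hôpital's rule 2 times.
After differentiating numerator and denominator 2 times the quotient is (-4*sin(2*y) - 9*cos(3*y))/(2); at y = 0 this is -9/2.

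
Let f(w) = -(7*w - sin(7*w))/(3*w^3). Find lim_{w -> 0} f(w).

-343/18

Direct substitution gives 0/0.
Apply L'Hôpital: lim (7 - 7*cos(7*w))/(-9*w^2), still 0/0.
Apply L'Hôpital: lim (49*sin(7*w))/(-18*w), still 0/0.
After 3 applications of L'Hôpital's rule the quotient is (343*cos(7*w))/(-18); substituting w = 0 gives -343/18.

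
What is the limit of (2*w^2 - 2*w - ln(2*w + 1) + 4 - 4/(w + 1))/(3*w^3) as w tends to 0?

4/9

Substitution gives 0/0; apply L'Hôpital's rule 3 times.
After differentiating numerator and denominator 3 times the quotient is (-16/(2*w + 1)^3 + 24/(w + 1)^4)/(18); at w = 0 this is 4/9.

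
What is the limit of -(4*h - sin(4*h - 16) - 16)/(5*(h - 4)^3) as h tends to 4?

-32/15

Direct substitution gives 0/0.
Apply L'Hôpital: lim (4 - 4*cos(4*h - 16))/(-15*(h - 4)^2), still 0/0.
Apply L'Hôpital: lim (16*sin(4*h - 16))/(120 - 30*h), still 0/0.
After 3 applications of L'Hôpital's rule the quotient is (64*cos(4*h - 16))/(-30); substituting h = 4 gives -32/15.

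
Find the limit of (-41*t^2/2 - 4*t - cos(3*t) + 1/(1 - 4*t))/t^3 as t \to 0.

Substitution gives 0/0; apply L'Hôpital's rule 3 times.
After differentiating numerator and denominator 3 times the quotient is (-27*sin(3*t) + 384/(4*t - 1)^4)/(6); at t = 0 this is 64.

64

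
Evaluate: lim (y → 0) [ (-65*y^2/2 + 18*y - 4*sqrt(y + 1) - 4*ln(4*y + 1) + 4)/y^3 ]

-1027/12

Substitution gives 0/0; apply L'Hôpital's rule 3 times.
After differentiating numerator and denominator 3 times the quotient is (-512/(4*y + 1)^3 - 3/(2*(y + 1)^(5/2)))/(6); at y = 0 this is -1027/12.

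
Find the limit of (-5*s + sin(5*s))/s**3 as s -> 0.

-125/6

Direct substitution gives 0/0.
Apply L'Hôpital: lim (5*cos(5*s) - 5)/(3*s^2), still 0/0.
Apply L'Hôpital: lim (-25*sin(5*s))/(6*s), still 0/0.
After 3 applications of L'Hôpital's rule the quotient is (-125*cos(5*s))/(6); substituting s = 0 gives -125/6.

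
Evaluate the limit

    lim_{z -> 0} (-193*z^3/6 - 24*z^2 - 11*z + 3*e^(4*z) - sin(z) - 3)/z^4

32

Substitution gives 0/0 (the numerator vanishes to order 4).
Expand each term to order z^4: the coefficient of z^4 in 3·e^(4z) is 32 and in −sin(z) is 0.
Lower-order terms cancel with the polynomial part, so the numerator is (32)·z^4 + o(z^4), and the limit is (32)/(1) = 32.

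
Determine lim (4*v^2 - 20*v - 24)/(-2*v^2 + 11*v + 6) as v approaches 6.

At v = 6 both the top and bottom vanish — a removable singularity. Factoring out (v - 6) from each leaves (4*v + 4)/(-2*v - 1), which at v = 6 equals -28/13.

-28/13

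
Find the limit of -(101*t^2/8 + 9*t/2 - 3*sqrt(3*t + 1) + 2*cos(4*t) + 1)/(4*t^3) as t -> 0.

Substitution gives 0/0; apply L'Hôpital's rule 3 times.
After differentiating numerator and denominator 3 times the quotient is (128*sin(4*t) - 243/(8*(3*t + 1)^(5/2)))/(-24); at t = 0 this is 81/64.

81/64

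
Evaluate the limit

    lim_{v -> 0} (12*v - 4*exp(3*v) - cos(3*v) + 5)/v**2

Substitution gives 0/0; apply L'Hôpital's rule 2 times.
After differentiating numerator and denominator 2 times the quotient is (-36*e^(3*v) + 9*cos(3*v))/(2); at v = 0 this is -27/2.

-27/2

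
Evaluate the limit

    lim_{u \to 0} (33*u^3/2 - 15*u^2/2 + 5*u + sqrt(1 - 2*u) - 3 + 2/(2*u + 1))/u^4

251/8

Substitution gives 0/0; apply L'Hôpital's rule 4 times.
After differentiating numerator and denominator 4 times the quotient is (768/(2*u + 1)^5 - 15/(1 - 2*u)^(7/2))/(24); at u = 0 this is 251/8.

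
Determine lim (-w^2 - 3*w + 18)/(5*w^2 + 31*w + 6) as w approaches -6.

Direct substitution gives 0/0, so factor. Both numerator and denominator have (w + 6) as a factor.
After cancelling, the expression reduces to (3 - w)/(5*w + 1).
Substituting w = -6 gives -9/29.

-9/29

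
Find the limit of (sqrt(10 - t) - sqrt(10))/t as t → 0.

A 0/0 form; rationalise with √(10 - t) + √10. This collapses the numerator to -t, leaving -1/(√(10 - t) + √10) → -1/(2√10) = -√(10)/20.

-√(10)/20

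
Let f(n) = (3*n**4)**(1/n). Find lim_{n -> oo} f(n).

Base → ∞ and exponent → 0: an ∞^0 form.
Take logs: (1/n)·ln(3·n^4) = (ln 3 + 4·ln n)/n → 0.
So the limit is e^0 = 1.

1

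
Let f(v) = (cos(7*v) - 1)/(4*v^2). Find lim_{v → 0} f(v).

-49/8

Direct substitution gives 0/0.
Apply L'Hôpital: lim (-7*sin(7*v))/(8*v), still 0/0.
After 2 applications of L'Hôpital's rule the quotient is (-49*cos(7*v))/(8); substituting v = 0 gives -49/8.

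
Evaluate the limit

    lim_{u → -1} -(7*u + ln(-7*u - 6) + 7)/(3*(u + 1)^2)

Direct substitution gives 0/0.
Apply L'Hôpital: lim (7 - 7/(-7*u - 6))/(-6*u - 6), still 0/0.
After 2 applications of L'Hôpital's rule the quotient is (-49/(-7*u - 6)^2)/(-6); substituting u = -1 gives 49/6.

49/6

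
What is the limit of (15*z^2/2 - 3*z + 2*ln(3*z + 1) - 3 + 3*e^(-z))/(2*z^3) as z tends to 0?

Substitution gives 0/0 (the numerator vanishes to order 3).
Expand each term to order z^3: the coefficient of z^3 in 2·ln(1 + 3z) is 18 and in 3·e^(-z) is -1/2.
Lower-order terms cancel with the polynomial part, so the numerator is (35/2)·z^3 + o(z^3), and the limit is (35/2)/(2) = 35/4.

35/4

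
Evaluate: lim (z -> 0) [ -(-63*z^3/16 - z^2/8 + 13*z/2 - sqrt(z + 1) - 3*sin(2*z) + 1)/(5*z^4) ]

-1/128

Substitution gives 0/0 (the numerator vanishes to order 4).
Expand each term to order z^4: the coefficient of z^4 in -3·sin(2z) is 0 and in −√(1 + z) is 5/128.
Lower-order terms cancel with the polynomial part, so the numerator is (5/128)·z^4 + o(z^4), and the limit is (5/128)/(-5) = -1/128.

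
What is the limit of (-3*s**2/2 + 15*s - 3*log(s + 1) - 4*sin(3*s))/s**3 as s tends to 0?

Substitution gives 0/0 (the numerator vanishes to order 3).
Expand each term to order s^3: the coefficient of s^3 in -4·sin(3s) is 18 and in -3·ln(1 + s) is -1.
Lower-order terms cancel with the polynomial part, so the numerator is (17)·s^3 + o(s^3), and the limit is (17)/(1) = 17.

17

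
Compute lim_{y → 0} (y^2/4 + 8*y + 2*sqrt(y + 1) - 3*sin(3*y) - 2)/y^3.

109/8

Substitution gives 0/0; apply L'Hôpital's rule 3 times.
After differentiating numerator and denominator 3 times the quotient is (81*cos(3*y) + 3/(4*(y + 1)^(5/2)))/(6); at y = 0 this is 109/8.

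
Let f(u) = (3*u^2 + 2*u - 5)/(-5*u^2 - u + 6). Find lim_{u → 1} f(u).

Direct substitution gives 0/0, so factor. Both numerator and denominator have (u - 1) as a factor.
After cancelling, the expression reduces to (3*u + 5)/(-5*u - 6).
Substituting u = 1 gives -8/11.

-8/11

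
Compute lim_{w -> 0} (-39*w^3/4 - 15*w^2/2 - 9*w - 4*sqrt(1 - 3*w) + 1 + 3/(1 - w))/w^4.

501/32

Substitution gives 0/0 (the numerator vanishes to order 4).
Expand each term to order w^4: the coefficient of w^4 in 3·1/(1 - w) is 3 and in -4·√(1 - 3w) is 405/32.
Lower-order terms cancel with the polynomial part, so the numerator is (501/32)·w^4 + o(w^4), and the limit is (501/32)/(1) = 501/32.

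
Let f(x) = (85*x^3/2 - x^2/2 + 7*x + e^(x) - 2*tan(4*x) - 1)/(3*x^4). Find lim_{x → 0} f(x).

1/72

Substitution gives 0/0 (the numerator vanishes to order 4).
Expand each term to order x^4: the coefficient of x^4 in e^(x) is 1/24 and in -2·tan(4x) is 0.
Lower-order terms cancel with the polynomial part, so the numerator is (1/24)·x^4 + o(x^4), and the limit is (1/24)/(3) = 1/72.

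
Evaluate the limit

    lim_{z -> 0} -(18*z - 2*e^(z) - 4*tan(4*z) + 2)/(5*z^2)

1/5

Substitution gives 0/0; apply L'Hôpital's rule 2 times.
After differentiating numerator and denominator 2 times the quotient is (-2*e^(z) - 128*tan(4*z)/cos(4*z)^2)/(-10); at z = 0 this is 1/5.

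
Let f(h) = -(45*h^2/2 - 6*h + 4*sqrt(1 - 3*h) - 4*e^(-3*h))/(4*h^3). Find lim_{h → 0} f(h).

Substitution gives 0/0 (the numerator vanishes to order 3).
Expand each term to order h^3: the coefficient of h^3 in 4·√(1 - 3h) is -27/4 and in -4·e^(-3h) is 18.
Lower-order terms cancel with the polynomial part, so the numerator is (45/4)·h^3 + o(h^3), and the limit is (45/4)/(-4) = -45/16.

-45/16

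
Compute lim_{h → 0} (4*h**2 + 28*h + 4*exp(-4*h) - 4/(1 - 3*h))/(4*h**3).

-113/3

Substitution gives 0/0; apply L'Hôpital's rule 3 times.
After differentiating numerator and denominator 3 times the quotient is (-256*e^(-4*h) - 648/(3*h - 1)^4)/(24); at h = 0 this is -113/3.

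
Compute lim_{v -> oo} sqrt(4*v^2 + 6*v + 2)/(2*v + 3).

1

For large |v|, √(4*v^2 + 6*v + 2) ≈ √4·|v| and the denominator ≈ 2v.
Since v → +∞, |v| = v, giving √4/(2) = 1.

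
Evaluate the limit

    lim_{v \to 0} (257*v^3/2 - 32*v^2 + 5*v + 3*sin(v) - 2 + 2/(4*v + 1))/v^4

Substitution gives 0/0; apply L'Hôpital's rule 4 times.
After differentiating numerator and denominator 4 times the quotient is (3*sin(v) + 12288/(4*v + 1)^5)/(24); at v = 0 this is 512.

512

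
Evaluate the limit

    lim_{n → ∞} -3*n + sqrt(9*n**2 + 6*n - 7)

1

An ∞ − ∞ form. Rationalising with the conjugate, the difference becomes (6n - 7) / (√(9*n^2 + 6*n - 7) + 3n).
For large n the denominator behaves like 2·3n, so the quotient tends to 6/6 = 1.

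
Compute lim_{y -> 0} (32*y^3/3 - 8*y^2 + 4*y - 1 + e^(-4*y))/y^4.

32/3

Direct substitution gives 0/0.
Apply L'Hôpital: lim (32*y^2 - 16*y + 4 - 4*e^(-4*y))/(4*y^3), still 0/0.
Apply L'Hôpital: lim (64*y - 16 + 16*e^(-4*y))/(12*y^2), still 0/0.
Apply L'Hôpital: lim (64 - 64*e^(-4*y))/(24*y), still 0/0.
After 4 applications of L'Hôpital's rule the quotient is (256*e^(-4*y))/(24); substituting y = 0 gives 32/3.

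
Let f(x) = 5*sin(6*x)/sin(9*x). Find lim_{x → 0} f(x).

Substitution gives 0/0.
Divide numerator and denominator by x: sin(6x)/x → 6 and sin(9x)/x → 9, so the limit is 5·6/9 = 10/3.

10/3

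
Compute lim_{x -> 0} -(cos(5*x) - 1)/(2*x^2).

25/4

Direct substitution gives 0/0.
Apply L'Hôpital: lim (-5*sin(5*x))/(-4*x), still 0/0.
After 2 applications of L'Hôpital's rule the quotient is (-25*cos(5*x))/(-4); substituting x = 0 gives 25/4.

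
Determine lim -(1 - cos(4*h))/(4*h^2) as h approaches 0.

-2

Substitution gives 0/0.
Use (1 − cos u)/u² → 1/2 with u = 4h: the limit is 4²/(2·(-4)) = -2.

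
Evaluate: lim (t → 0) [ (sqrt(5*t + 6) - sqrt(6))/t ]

5*√(6)/12

A 0/0 form; rationalise with √(6 + 5t) + √6. This collapses the numerator to 5t, leaving 5/(√(6 + 5t) + √6) → 5/(2√6) = 5*√(6)/12.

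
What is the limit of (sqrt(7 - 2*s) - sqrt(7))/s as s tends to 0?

-√(7)/7

A 0/0 form; rationalise with √(7 - 2s) + √7. This collapses the numerator to -2s, leaving -2/(√(7 - 2s) + √7) → -2/(2√7) = -√(7)/7.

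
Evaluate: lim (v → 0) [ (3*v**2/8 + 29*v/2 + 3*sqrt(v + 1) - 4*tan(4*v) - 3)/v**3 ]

-4087/48

Substitution gives 0/0 (the numerator vanishes to order 3).
Expand each term to order v^3: the coefficient of v^3 in -4·tan(4v) is -256/3 and in 3·√(1 + v) is 3/16.
Lower-order terms cancel with the polynomial part, so the numerator is (-4087/48)·v^3 + o(v^3), and the limit is (-4087/48)/(1) = -4087/48.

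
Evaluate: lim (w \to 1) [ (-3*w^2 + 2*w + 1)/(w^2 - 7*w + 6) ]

4/5

At w = 1 both the top and bottom vanish — a removable singularity. Factoring out (w - 1) from each leaves (-3*w - 1)/(w - 6), which at w = 1 equals 4/5.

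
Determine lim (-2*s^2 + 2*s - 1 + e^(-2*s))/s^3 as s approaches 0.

-4/3

Direct substitution gives 0/0.
Apply L'Hôpital: lim (-4*s + 2 - 2*e^(-2*s))/(3*s^2), still 0/0.
Apply L'Hôpital: lim (-4 + 4*e^(-2*s))/(6*s), still 0/0.
After 3 applications of L'Hôpital's rule the quotient is (-8*e^(-2*s))/(6); substituting s = 0 gives -4/3.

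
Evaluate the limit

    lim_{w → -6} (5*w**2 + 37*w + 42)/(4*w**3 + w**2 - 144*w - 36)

Since w = -6 makes numerator and denominator zero, (w + 6) divides both.
Cancelling it gives (5*w + 7)/(4*w^2 - 23*w - 6); now plug in w = -6 to get -1/12.

-1/12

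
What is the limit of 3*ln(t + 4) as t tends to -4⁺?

-∞

As t → -4⁺, t + 4 → 0⁺ and ln(t + 4) → −∞.
Multiplying by 3 gives -∞.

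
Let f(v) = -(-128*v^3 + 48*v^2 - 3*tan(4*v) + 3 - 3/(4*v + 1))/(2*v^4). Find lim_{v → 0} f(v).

Substitution gives 0/0 (the numerator vanishes to order 4).
Expand each term to order v^4: the coefficient of v^4 in -3·tan(4v) is 0 and in -3·1/(1 + 4v) is -768.
Lower-order terms cancel with the polynomial part, so the numerator is (-768)·v^4 + o(v^4), and the limit is (-768)/(-2) = 384.

384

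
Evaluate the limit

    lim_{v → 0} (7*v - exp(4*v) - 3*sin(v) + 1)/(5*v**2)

-8/5

Substitution gives 0/0 (the numerator vanishes to order 2).
Expand each term to order v^2: the coefficient of v^2 in -3·sin(v) is 0 and in −e^(4v) is -8.
Lower-order terms cancel with the polynomial part, so the numerator is (-8)·v^2 + o(v^2), and the limit is (-8)/(5) = -8/5.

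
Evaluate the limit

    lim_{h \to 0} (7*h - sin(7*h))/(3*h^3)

Direct substitution gives 0/0.
Apply L'Hôpital: lim (7 - 7*cos(7*h))/(9*h^2), still 0/0.
Apply L'Hôpital: lim (49*sin(7*h))/(18*h), still 0/0.
After 3 applications of L'Hôpital's rule the quotient is (343*cos(7*h))/(18); substituting h = 0 gives 343/18.

343/18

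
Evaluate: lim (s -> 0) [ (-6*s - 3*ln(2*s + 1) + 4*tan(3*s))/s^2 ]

Substitution gives 0/0; apply L'Hôpital's rule 2 times.
After differentiating numerator and denominator 2 times the quotient is (72*tan(3*s)/cos(3*s)^2 + 12/(2*s + 1)^2)/(2); at s = 0 this is 6.

6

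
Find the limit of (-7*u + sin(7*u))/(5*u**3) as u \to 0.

Direct substitution gives 0/0.
Apply L'Hôpital: lim (7*cos(7*u) - 7)/(15*u^2), still 0/0.
Apply L'Hôpital: lim (-49*sin(7*u))/(30*u), still 0/0.
After 3 applications of L'Hôpital's rule the quotient is (-343*cos(7*u))/(30); substituting u = 0 gives -343/30.

-343/30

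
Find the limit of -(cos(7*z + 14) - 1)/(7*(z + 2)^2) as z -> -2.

7/2

Direct substitution gives 0/0.
Apply L'Hôpital: lim (-7*sin(7*z + 14))/(-14*z - 28), still 0/0.
After 2 applications of L'Hôpital's rule the quotient is (-49*cos(7*z + 14))/(-14); substituting z = -2 gives 7/2.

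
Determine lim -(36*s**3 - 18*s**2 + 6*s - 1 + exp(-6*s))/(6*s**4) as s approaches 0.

Direct substitution gives 0/0.
Apply L'Hôpital: lim (108*s^2 - 36*s + 6 - 6*e^(-6*s))/(-24*s^3), still 0/0.
Apply L'Hôpital: lim (216*s - 36 + 36*e^(-6*s))/(-72*s^2), still 0/0.
Apply L'Hôpital: lim (216 - 216*e^(-6*s))/(-144*s), still 0/0.
After 4 applications of L'Hôpital's rule the quotient is (1296*e^(-6*s))/(-144); substituting s = 0 gives -9.

-9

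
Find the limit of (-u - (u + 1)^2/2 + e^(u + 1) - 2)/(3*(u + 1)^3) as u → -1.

Direct substitution gives 0/0.
Apply L'Hôpital: lim (-u + e^(u + 1) - 2)/(9*(u + 1)^2), still 0/0.
Apply L'Hôpital: lim (e^(u + 1) - 1)/(18*u + 18), still 0/0.
After 3 applications of L'Hôpital's rule the quotient is (e^(u + 1))/(18); substituting u = -1 gives 1/18.

1/18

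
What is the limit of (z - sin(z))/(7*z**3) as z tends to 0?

1/42

Direct substitution gives 0/0.
Apply L'Hôpital: lim (1 - cos(z))/(21*z^2), still 0/0.
Apply L'Hôpital: lim (sin(z))/(42*z), still 0/0.
After 3 applications of L'Hôpital's rule the quotient is (cos(z))/(42); substituting z = 0 gives 1/42.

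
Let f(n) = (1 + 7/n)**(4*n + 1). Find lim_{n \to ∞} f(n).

The base → 1 and the exponent → ∞: a 1^∞ form.
Take logarithms: (4n + 1)·ln(1 + 7/n). Since ln(1+u) ~ u for small u, this behaves like (4n)·(7/n) → 28.
So the limit is e^(28).

e^(28)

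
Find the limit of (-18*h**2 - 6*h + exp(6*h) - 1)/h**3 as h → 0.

Direct substitution gives 0/0.
Apply L'Hôpital: lim (-36*h + 6*e^(6*h) - 6)/(3*h^2), still 0/0.
Apply L'Hôpital: lim (36*e^(6*h) - 36)/(6*h), still 0/0.
After 3 applications of L'Hôpital's rule the quotient is (216*e^(6*h))/(6); substituting h = 0 gives 36.

36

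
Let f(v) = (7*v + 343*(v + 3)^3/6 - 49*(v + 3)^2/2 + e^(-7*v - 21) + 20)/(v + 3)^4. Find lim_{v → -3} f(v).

Direct substitution gives 0/0.
Apply L'Hôpital: lim (-49*v + 343*(v + 3)^2/2 - 7*e^(-7*v - 21) - 140)/(4*(v + 3)^3), still 0/0.
Apply L'Hôpital: lim (343*v + 49*e^(-7*v - 21) + 980)/(12*(v + 3)^2), still 0/0.
Apply L'Hôpital: lim (343 - 343*e^(-7*v - 21))/(24*v + 72), still 0/0.
After 4 applications of L'Hôpital's rule the quotient is (2401*e^(-7*v - 21))/(24); substituting v = -3 gives 2401/24.

2401/24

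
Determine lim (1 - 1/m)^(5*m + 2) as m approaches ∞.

e^(-5)

The base → 1 and the exponent → ∞: a 1^∞ form.
Take logarithms: (5m + 2)·ln(1 - 1/m). Since ln(1+u) ~ u for small u, this behaves like (5m)·(-1/m) → -5.
So the limit is e^(-5).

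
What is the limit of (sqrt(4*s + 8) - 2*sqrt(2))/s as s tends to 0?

Substitution gives 0/0. Multiply numerator and denominator by the conjugate √(8 + 4s) + √8.
The numerator becomes (8 + 4s) − 8 = 4s, so the expression simplifies to 4/(√(8 + 4s) + √8).
Letting s → 0 gives 4/(2√8) = √(2)/2.

√(2)/2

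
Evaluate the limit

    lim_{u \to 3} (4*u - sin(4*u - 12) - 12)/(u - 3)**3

32/3

Direct substitution gives 0/0.
Apply L'Hôpital: lim (4 - 4*cos(4*u - 12))/(3*(u - 3)^2), still 0/0.
Apply L'Hôpital: lim (16*sin(4*u - 12))/(6*u - 18), still 0/0.
After 3 applications of L'Hôpital's rule the quotient is (64*cos(4*u - 12))/(6); substituting u = 3 gives 32/3.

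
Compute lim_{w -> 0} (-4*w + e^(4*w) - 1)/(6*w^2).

4/3

Direct substitution gives 0/0.
Apply L'Hôpital: lim (4*e^(4*w) - 4)/(12*w), still 0/0.
After 2 applications of L'Hôpital's rule the quotient is (16*e^(4*w))/(12); substituting w = 0 gives 4/3.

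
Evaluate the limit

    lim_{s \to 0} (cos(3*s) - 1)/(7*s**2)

Direct substitution gives 0/0.
Apply L'Hôpital: lim (-3*sin(3*s))/(14*s), still 0/0.
After 2 applications of L'Hôpital's rule the quotient is (-9*cos(3*s))/(14); substituting s = 0 gives -9/14.

-9/14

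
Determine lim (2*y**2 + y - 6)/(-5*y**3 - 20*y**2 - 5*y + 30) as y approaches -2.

-7/15

Direct substitution gives 0/0, so factor. Both numerator and denominator have (y + 2) as a factor.
After cancelling, the expression reduces to (2*y - 3)/(-5*y^2 - 10*y + 15).
Substituting y = -2 gives -7/15.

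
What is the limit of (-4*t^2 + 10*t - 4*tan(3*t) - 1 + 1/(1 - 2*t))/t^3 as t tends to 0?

-28

Substitution gives 0/0 (the numerator vanishes to order 3).
Expand each term to order t^3: the coefficient of t^3 in -4·tan(3t) is -36 and in 1/(1 - 2t) is 8.
Lower-order terms cancel with the polynomial part, so the numerator is (-28)·t^3 + o(t^3), and the limit is (-28)/(1) = -28.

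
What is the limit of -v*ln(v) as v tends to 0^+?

0

This is a 0·(−∞) form. Rewrite as -1·ln(v) / v^(−1) and apply L'Hôpital:
the derivative quotient is -1·(1/v) / (−1·v^(−2)) = (1/1)·v^1 → 0.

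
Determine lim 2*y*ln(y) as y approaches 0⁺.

0

This is a 0·(−∞) form. Rewrite as 2·ln(y) / y^(−1) and apply L'Hôpital:
the derivative quotient is 2·(1/y) / (−1·y^(−2)) = (-2/1)·y^1 → 0.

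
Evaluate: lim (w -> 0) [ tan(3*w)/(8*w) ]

Substitution gives 0/0.
Since tan(u)/u → 1 as u → 0, tan(3w)/(3w) → 1 and the limit is 3/8.

3/8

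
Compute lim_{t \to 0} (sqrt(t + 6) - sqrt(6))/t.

A 0/0 form; rationalise with √(6 + t) + √6. This collapses the numerator to t, leaving 1/(√(6 + t) + √6) → 1/(2√6) = √(6)/12.

√(6)/12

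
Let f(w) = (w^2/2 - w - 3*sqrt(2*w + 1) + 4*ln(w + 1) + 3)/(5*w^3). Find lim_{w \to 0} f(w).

-1/30

Substitution gives 0/0 (the numerator vanishes to order 3).
Expand each term to order w^3: the coefficient of w^3 in 4·ln(1 + w) is 4/3 and in -3·√(1 + 2w) is -3/2.
Lower-order terms cancel with the polynomial part, so the numerator is (-1/6)·w^3 + o(w^3), and the limit is (-1/6)/(5) = -1/30.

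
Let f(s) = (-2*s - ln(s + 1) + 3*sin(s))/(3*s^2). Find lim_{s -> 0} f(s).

Substitution gives 0/0 (the numerator vanishes to order 2).
Expand each term to order s^2: the coefficient of s^2 in 3·sin(s) is 0 and in −ln(1 + s) is 1/2.
Lower-order terms cancel with the polynomial part, so the numerator is (1/2)·s^2 + o(s^2), and the limit is (1/2)/(3) = 1/6.

1/6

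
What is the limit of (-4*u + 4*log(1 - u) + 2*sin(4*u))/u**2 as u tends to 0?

Substitution gives 0/0; apply L'Hôpital's rule 2 times.
After differentiating numerator and denominator 2 times the quotient is (-32*sin(4*u) - 4/(u - 1)^2)/(2); at u = 0 this is -2.

-2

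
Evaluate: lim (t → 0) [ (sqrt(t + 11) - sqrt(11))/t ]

√(11)/22

Substitution gives 0/0. Multiply numerator and denominator by the conjugate √(11 + t) + √11.
The numerator becomes (11 + t) − 11 = t, so the expression simplifies to 1/(√(11 + t) + √11).
Letting t → 0 gives 1/(2√11) = √(11)/22.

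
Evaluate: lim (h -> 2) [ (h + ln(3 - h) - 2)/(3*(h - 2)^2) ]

Direct substitution gives 0/0.
Apply L'Hôpital: lim (1 - 1/(3 - h))/(6*h - 12), still 0/0.
After 2 applications of L'Hôpital's rule the quotient is (-1/(3 - h)^2)/(6); substituting h = 2 gives -1/6.

-1/6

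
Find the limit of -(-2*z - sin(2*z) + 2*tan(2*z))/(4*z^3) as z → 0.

Substitution gives 0/0 (the numerator vanishes to order 3).
Expand each term to order z^3: the coefficient of z^3 in −sin(2z) is 4/3 and in 2·tan(2z) is 16/3.
Lower-order terms cancel with the polynomial part, so the numerator is (20/3)·z^3 + o(z^3), and the limit is (20/3)/(-4) = -5/3.

-5/3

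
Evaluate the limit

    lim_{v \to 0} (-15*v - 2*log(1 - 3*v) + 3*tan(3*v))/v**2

9

Substitution gives 0/0 (the numerator vanishes to order 2).
Expand each term to order v^2: the coefficient of v^2 in 3·tan(3v) is 0 and in -2·ln(1 - 3v) is 9.
Lower-order terms cancel with the polynomial part, so the numerator is (9)·v^2 + o(v^2), and the limit is (9)/(1) = 9.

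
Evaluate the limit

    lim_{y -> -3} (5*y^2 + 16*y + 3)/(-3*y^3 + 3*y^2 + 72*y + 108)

14/27

Since y = -3 makes numerator and denominator zero, (y + 3) divides both.
Cancelling it gives (5*y + 1)/(-3*y^2 + 12*y + 36); now plug in y = -3 to get 14/27.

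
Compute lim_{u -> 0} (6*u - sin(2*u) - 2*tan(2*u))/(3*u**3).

-4/3

Substitution gives 0/0; apply L'Hôpital's rule 3 times.
After differentiating numerator and denominator 3 times the quotient is (8*cos(2*u) - 96*tan(2*u)^4 - 128*tan(2*u)^2 - 32)/(18); at u = 0 this is -4/3.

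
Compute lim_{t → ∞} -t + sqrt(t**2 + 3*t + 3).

This has the form ∞ − ∞. Multiply and divide by the conjugate √(t^2 + 3*t + 3) + t.
That gives (3t + 3) / (√(t^2 + 3*t + 3) + t).
Divide numerator and denominator by t: the limit is 3/(2·1) = 3/2.

3/2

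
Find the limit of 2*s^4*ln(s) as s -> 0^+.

This is a 0·(−∞) form. Rewrite as 2·ln(s) / s^(−4) and apply L'Hôpital:
the derivative quotient is 2·(1/s) / (−4·s^(−5)) = (-2/4)·s^4 → 0.

0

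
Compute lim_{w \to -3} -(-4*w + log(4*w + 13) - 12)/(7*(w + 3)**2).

Direct substitution gives 0/0.
Apply L'Hôpital: lim (-4 + 4/(4*w + 13))/(-14*w - 42), still 0/0.
After 2 applications of L'Hôpital's rule the quotient is (-16/(4*w + 13)^2)/(-14); substituting w = -3 gives 8/7.

8/7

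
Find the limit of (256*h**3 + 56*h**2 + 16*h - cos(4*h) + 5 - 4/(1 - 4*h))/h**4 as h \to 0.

Substitution gives 0/0; apply L'Hôpital's rule 4 times.
After differentiating numerator and denominator 4 times the quotient is (-256*cos(4*h) + 24576/(4*h - 1)^5)/(24); at h = 0 this is -3104/3.

-3104/3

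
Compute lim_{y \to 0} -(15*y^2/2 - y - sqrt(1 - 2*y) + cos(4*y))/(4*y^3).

-1/8

Substitution gives 0/0 (the numerator vanishes to order 3).
Expand each term to order y^3: the coefficient of y^3 in −√(1 - 2y) is 1/2 and in cos(4y) is 0.
Lower-order terms cancel with the polynomial part, so the numerator is (1/2)·y^3 + o(y^3), and the limit is (1/2)/(-4) = -1/8.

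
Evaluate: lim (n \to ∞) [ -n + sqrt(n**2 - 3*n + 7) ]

This has the form ∞ − ∞. Multiply and divide by the conjugate √(n^2 - 3*n + 7) + n.
That gives (-3n + 7) / (√(n^2 - 3*n + 7) + n).
Divide numerator and denominator by n: the limit is -3/(2·1) = -3/2.

-3/2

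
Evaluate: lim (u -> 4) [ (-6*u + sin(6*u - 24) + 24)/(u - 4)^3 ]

Direct substitution gives 0/0.
Apply L'Hôpital: lim (6*cos(6*u - 24) - 6)/(3*(u - 4)^2), still 0/0.
Apply L'Hôpital: lim (-36*sin(6*u - 24))/(6*u - 24), still 0/0.
After 3 applications of L'Hôpital's rule the quotient is (-216*cos(6*u - 24))/(6); substituting u = 4 gives -36.

-36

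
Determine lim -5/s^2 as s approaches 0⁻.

As s → 0⁻, (s) → 0⁻, so (s)^2 → 0⁺ and -5/(s)^2 → -∞.

-∞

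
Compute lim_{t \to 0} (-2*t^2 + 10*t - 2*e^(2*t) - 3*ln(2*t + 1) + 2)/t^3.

Substitution gives 0/0 (the numerator vanishes to order 3).
Expand each term to order t^3: the coefficient of t^3 in -3·ln(1 + 2t) is -8 and in -2·e^(2t) is -8/3.
Lower-order terms cancel with the polynomial part, so the numerator is (-32/3)·t^3 + o(t^3), and the limit is (-32/3)/(1) = -32/3.

-32/3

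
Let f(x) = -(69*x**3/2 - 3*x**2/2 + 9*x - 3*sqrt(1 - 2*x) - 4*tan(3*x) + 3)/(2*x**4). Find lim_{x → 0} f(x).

-15/16

Substitution gives 0/0; apply L'Hôpital's rule 4 times.
After differentiating numerator and denominator 4 times the quotient is (2592*tan(3*x)/cos(3*x)^2 - 7776*tan(3*x)/cos(3*x)^4 + 45/(1 - 2*x)^(7/2))/(-48); at x = 0 this is -15/16.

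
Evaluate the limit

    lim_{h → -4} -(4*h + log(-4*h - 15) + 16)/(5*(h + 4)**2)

Direct substitution gives 0/0.
Apply L'Hôpital: lim (4 - 4/(-4*h - 15))/(-10*h - 40), still 0/0.
After 2 applications of L'Hôpital's rule the quotient is (-16/(-4*h - 15)^2)/(-10); substituting h = -4 gives 8/5.

8/5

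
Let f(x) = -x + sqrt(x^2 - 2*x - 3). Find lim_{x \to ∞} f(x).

-1

This has the form ∞ − ∞. Multiply and divide by the conjugate √(x^2 - 2*x - 3) + x.
That gives (-2x - 3) / (√(x^2 - 2*x - 3) + x).
Divide numerator and denominator by x: the limit is -2/(2·1) = -1.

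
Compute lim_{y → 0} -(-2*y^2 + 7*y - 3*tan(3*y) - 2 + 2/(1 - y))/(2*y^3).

Substitution gives 0/0; apply L'Hôpital's rule 3 times.
After differentiating numerator and denominator 3 times the quotient is (6*(108*(y - 1)^4*(cos(6*y) - 2)/(cos(6*y) + 1)^2 + 2)/(y - 1)^4)/(-12); at y = 0 this is 25/2.

25/2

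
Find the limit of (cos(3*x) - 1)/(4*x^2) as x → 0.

Direct substitution gives 0/0.
Apply L'Hôpital: lim (-3*sin(3*x))/(8*x), still 0/0.
After 2 applications of L'Hôpital's rule the quotient is (-9*cos(3*x))/(8); substituting x = 0 gives -9/8.

-9/8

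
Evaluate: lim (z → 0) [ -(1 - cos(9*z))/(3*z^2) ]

Substitution gives 0/0.
Use (1 − cos u)/u² → 1/2 with u = 9z: the limit is 9²/(2·(-3)) = -27/2.

-27/2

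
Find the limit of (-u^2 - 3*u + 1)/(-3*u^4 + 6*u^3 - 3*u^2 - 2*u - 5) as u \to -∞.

The denominator has degree 4 and the numerator degree 2. Dividing numerator and denominator by u^4 sends every term to 0 except the leading denominator term, so the limit is 0.

0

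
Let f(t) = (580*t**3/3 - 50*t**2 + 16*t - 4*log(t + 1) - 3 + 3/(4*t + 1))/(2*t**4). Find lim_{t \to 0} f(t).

769/2

Substitution gives 0/0 (the numerator vanishes to order 4).
Expand each term to order t^4: the coefficient of t^4 in 3·1/(1 + 4t) is 768 and in -4·ln(1 + t) is 1.
Lower-order terms cancel with the polynomial part, so the numerator is (769)·t^4 + o(t^4), and the limit is (769)/(2) = 769/2.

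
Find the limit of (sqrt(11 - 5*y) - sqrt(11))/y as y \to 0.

A 0/0 form; rationalise with √(11 - 5y) + √11. This collapses the numerator to -5y, leaving -5/(√(11 - 5y) + √11) → -5/(2√11) = -5*√(11)/22.

-5*√(11)/22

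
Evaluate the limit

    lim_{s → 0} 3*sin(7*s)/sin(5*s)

Substitution gives 0/0.
Divide numerator and denominator by s: sin(7s)/s → 7 and sin(5s)/s → 5, so the limit is 3·7/5 = 21/5.

21/5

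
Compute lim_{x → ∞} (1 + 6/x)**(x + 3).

Write it as [(1 + 6/x)^x]^(1) · (1 + 6/x)^(3). The bracketed term tends to e^(6) and the second factor to 1, so the limit is e^(6).

e^(6)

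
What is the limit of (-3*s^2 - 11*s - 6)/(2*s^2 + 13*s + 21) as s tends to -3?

7

At s = -3 both the top and bottom vanish — a removable singularity. Factoring out (s + 3) from each leaves (-3*s - 2)/(2*s + 7), which at s = -3 equals 7.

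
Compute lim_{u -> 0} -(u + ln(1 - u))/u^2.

1/2

Direct substitution gives 0/0.
Apply L'Hôpital: lim (1 - 1/(1 - u))/(-2*u), still 0/0.
After 2 applications of L'Hôpital's rule the quotient is (-1/(1 - u)^2)/(-2); substituting u = 0 gives 1/2.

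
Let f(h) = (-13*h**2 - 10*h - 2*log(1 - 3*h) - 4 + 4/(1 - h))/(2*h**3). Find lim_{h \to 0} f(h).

Substitution gives 0/0 (the numerator vanishes to order 3).
Expand each term to order h^3: the coefficient of h^3 in 4·1/(1 - h) is 4 and in -2·ln(1 - 3h) is 18.
Lower-order terms cancel with the polynomial part, so the numerator is (22)·h^3 + o(h^3), and the limit is (22)/(2) = 11.

11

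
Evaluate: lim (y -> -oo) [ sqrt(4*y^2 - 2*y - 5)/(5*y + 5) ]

-2/5

For large |y|, √(4*y^2 - 2*y - 5) ≈ √4·|y| and the denominator ≈ 5y.
Since y → −∞, |y| = −y, giving −√4/(5) = -2/5.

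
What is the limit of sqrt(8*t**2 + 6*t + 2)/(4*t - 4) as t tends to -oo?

For large |t|, √(8*t^2 + 6*t + 2) ≈ √8·|t| and the denominator ≈ 4t.
Since t → −∞, |t| = −t, giving −√8/(4) = -√(2)/2.

-√(2)/2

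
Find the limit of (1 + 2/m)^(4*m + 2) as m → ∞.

e^(8)

Write it as [(1 + 2/m)^m]^(4) · (1 + 2/m)^(2). The bracketed term tends to e^(2) and the second factor to 1, so the limit is e^(8).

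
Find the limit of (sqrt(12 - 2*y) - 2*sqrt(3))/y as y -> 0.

A 0/0 form; rationalise with √(12 - 2y) + √12. This collapses the numerator to -2y, leaving -2/(√(12 - 2y) + √12) → -2/(2√12) = -√(3)/6.

-√(3)/6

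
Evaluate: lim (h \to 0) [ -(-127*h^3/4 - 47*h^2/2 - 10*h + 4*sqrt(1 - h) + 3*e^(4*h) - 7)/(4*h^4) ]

Substitution gives 0/0; apply L'Hôpital's rule 4 times.
After differentiating numerator and denominator 4 times the quotient is (768*e^(4*h) - 15/(4*(1 - h)^(7/2)))/(-96); at h = 0 this is -1019/128.

-1019/128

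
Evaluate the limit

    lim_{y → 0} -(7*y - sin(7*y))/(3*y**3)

-343/18

Direct substitution gives 0/0.
Apply L'Hôpital: lim (7 - 7*cos(7*y))/(-9*y^2), still 0/0.
Apply L'Hôpital: lim (49*sin(7*y))/(-18*y), still 0/0.
After 3 applications of L'Hôpital's rule the quotient is (343*cos(7*y))/(-18); substituting y = 0 gives -343/18.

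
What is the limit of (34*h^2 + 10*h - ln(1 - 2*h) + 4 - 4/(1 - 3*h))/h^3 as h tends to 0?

-316/3

Substitution gives 0/0 (the numerator vanishes to order 3).
Expand each term to order h^3: the coefficient of h^3 in -4·1/(1 - 3h) is -108 and in −ln(1 - 2h) is 8/3.
Lower-order terms cancel with the polynomial part, so the numerator is (-316/3)·h^3 + o(h^3), and the limit is (-316/3)/(1) = -316/3.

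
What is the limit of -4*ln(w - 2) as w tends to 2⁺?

∞

As w → 2⁺, w - 2 → 0⁺ and ln(w - 2) → −∞.
Multiplying by -4 gives ∞.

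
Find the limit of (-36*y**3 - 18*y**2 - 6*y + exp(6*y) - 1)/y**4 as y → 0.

Direct substitution gives 0/0.
Apply L'Hôpital: lim (-108*y^2 - 36*y + 6*e^(6*y) - 6)/(4*y^3), still 0/0.
Apply L'Hôpital: lim (-216*y + 36*e^(6*y) - 36)/(12*y^2), still 0/0.
Apply L'Hôpital: lim (216*e^(6*y) - 216)/(24*y), still 0/0.
After 4 applications of L'Hôpital's rule the quotient is (1296*e^(6*y))/(24); substituting y = 0 gives 54.

54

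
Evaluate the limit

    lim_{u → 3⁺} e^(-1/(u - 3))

As u → 3⁺, -1/(u - 3) → −∞, so e^(-1/(u - 3)) → 0.

0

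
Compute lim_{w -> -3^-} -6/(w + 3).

∞

As w → -3⁻, (w + 3) → 0⁻, so (w + 3)^1 → 0⁻ and -6/(w + 3)^1 → ∞.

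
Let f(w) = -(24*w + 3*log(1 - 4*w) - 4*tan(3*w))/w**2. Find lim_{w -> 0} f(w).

Substitution gives 0/0; apply L'Hôpital's rule 2 times.
After differentiating numerator and denominator 2 times the quotient is (-72*tan(3*w)/cos(3*w)^2 - 48/(4*w - 1)^2)/(-2); at w = 0 this is 24.

24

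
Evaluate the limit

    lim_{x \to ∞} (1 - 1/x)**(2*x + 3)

e^(-2)

The base → 1 and the exponent → ∞: a 1^∞ form.
Take logarithms: (2x + 3)·ln(1 - 1/x). Since ln(1+u) ~ u for small u, this behaves like (2x)·(-1/x) → -2.
So the limit is e^(-2).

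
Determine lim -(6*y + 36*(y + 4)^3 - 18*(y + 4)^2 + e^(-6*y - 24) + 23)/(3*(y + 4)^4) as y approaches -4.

-18

Direct substitution gives 0/0.
Apply L'Hôpital: lim (-36*y + 108*(y + 4)^2 - 6*e^(-6*y - 24) - 138)/(-12*(y + 4)^3), still 0/0.
Apply L'Hôpital: lim (216*y + 36*e^(-6*y - 24) + 828)/(-36*(y + 4)^2), still 0/0.
Apply L'Hôpital: lim (216 - 216*e^(-6*y - 24))/(-72*y - 288), still 0/0.
After 4 applications of L'Hôpital's rule the quotient is (1296*e^(-6*y - 24))/(-72); substituting y = -4 gives -18.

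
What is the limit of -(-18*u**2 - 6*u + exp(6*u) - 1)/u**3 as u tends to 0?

-36

Direct substitution gives 0/0.
Apply L'Hôpital: lim (-36*u + 6*e^(6*u) - 6)/(-3*u^2), still 0/0.
Apply L'Hôpital: lim (36*e^(6*u) - 36)/(-6*u), still 0/0.
After 3 applications of L'Hôpital's rule the quotient is (216*e^(6*u))/(-6); substituting u = 0 gives -36.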